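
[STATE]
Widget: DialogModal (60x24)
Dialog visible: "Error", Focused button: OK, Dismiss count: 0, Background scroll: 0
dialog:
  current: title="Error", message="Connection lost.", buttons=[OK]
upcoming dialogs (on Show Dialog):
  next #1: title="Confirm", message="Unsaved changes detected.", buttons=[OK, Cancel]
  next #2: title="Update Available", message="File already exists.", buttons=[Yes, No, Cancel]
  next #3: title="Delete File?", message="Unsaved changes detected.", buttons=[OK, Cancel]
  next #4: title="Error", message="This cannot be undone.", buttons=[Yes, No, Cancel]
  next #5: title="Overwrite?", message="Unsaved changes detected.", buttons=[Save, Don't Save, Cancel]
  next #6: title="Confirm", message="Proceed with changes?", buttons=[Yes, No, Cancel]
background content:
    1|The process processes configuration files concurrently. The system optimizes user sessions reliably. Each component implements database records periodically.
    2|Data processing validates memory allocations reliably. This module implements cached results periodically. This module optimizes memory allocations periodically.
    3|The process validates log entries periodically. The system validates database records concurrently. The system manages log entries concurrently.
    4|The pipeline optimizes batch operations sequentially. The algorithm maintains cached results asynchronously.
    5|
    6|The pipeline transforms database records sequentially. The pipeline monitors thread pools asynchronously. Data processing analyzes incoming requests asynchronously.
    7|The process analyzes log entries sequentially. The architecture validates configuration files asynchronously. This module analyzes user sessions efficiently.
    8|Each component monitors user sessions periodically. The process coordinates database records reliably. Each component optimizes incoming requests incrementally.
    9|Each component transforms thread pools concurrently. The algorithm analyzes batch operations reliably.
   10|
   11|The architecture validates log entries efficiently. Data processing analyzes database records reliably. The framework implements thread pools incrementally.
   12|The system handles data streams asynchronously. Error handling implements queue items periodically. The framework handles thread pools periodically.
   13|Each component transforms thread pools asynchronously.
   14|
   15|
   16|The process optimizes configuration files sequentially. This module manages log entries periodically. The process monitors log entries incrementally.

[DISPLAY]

The process processes configuration files concurrently. The 
Data processing validates memory allocations reliably. This 
The process validates log entries periodically. The system v
The pipeline optimizes batch operations sequentially. The al
                                                            
The pipeline transforms database records sequentially. The p
The process analyzes log entries sequentially. The architect
Each component monitors user sessions periodically. The proc
Each component transforms thread pools concurrently. The alg
                    ┌──────────────────┐                    
The architecture val│      Error       │fficiently. Data pro
The system handles d│ Connection lost. │nously. Error handli
Each component trans│       [OK]       │synchronously.      
                    └──────────────────┘                    
                                                            
The process optimizes configuration files sequentially. This
                                                            
                                                            
                                                            
                                                            
                                                            
                                                            
                                                            
                                                            


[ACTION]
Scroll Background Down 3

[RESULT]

The pipeline optimizes batch operations sequentially. The al
                                                            
The pipeline transforms database records sequentially. The p
The process analyzes log entries sequentially. The architect
Each component monitors user sessions periodically. The proc
Each component transforms thread pools concurrently. The alg
                                                            
The architecture validates log entries efficiently. Data pro
The system handles data streams asynchronously. Error handli
Each component trans┌──────────────────┐synchronously.      
                    │      Error       │                    
                    │ Connection lost. │                    
The process optimize│       [OK]       │s sequentially. This
                    └──────────────────┘                    
                                                            
                                                            
                                                            
                                                            
                                                            
                                                            
                                                            
                                                            
                                                            
                                                            


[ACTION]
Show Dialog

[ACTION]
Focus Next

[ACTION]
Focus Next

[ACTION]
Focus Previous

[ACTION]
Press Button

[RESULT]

The pipeline optimizes batch operations sequentially. The al
                                                            
The pipeline transforms database records sequentially. The p
The process analyzes log entries sequentially. The architect
Each component monitors user sessions periodically. The proc
Each component transforms thread pools concurrently. The alg
                                                            
The architecture validates log entries efficiently. Data pro
The system handles data streams asynchronously. Error handli
Each component transforms thread pools asynchronously.      
                                                            
                                                            
The process optimizes configuration files sequentially. This
                                                            
                                                            
                                                            
                                                            
                                                            
                                                            
                                                            
                                                            
                                                            
                                                            
                                                            


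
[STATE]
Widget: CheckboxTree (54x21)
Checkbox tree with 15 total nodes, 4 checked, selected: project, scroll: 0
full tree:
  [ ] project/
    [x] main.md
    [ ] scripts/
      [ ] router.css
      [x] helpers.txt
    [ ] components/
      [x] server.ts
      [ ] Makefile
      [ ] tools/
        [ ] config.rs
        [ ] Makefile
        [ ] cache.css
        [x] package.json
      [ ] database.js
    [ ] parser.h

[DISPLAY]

>[-] project/                                         
   [x] main.md                                        
   [-] scripts/                                       
     [ ] router.css                                   
     [x] helpers.txt                                  
   [-] components/                                    
     [x] server.ts                                    
     [ ] Makefile                                     
     [-] tools/                                       
       [ ] config.rs                                  
       [ ] Makefile                                   
       [ ] cache.css                                  
       [x] package.json                               
     [ ] database.js                                  
   [ ] parser.h                                       
                                                      
                                                      
                                                      
                                                      
                                                      
                                                      


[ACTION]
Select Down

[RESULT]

 [-] project/                                         
>  [x] main.md                                        
   [-] scripts/                                       
     [ ] router.css                                   
     [x] helpers.txt                                  
   [-] components/                                    
     [x] server.ts                                    
     [ ] Makefile                                     
     [-] tools/                                       
       [ ] config.rs                                  
       [ ] Makefile                                   
       [ ] cache.css                                  
       [x] package.json                               
     [ ] database.js                                  
   [ ] parser.h                                       
                                                      
                                                      
                                                      
                                                      
                                                      
                                                      


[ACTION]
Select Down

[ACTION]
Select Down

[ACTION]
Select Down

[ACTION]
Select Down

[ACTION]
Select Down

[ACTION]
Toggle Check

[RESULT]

 [-] project/                                         
   [x] main.md                                        
   [-] scripts/                                       
     [ ] router.css                                   
     [x] helpers.txt                                  
   [-] components/                                    
>    [ ] server.ts                                    
     [ ] Makefile                                     
     [-] tools/                                       
       [ ] config.rs                                  
       [ ] Makefile                                   
       [ ] cache.css                                  
       [x] package.json                               
     [ ] database.js                                  
   [ ] parser.h                                       
                                                      
                                                      
                                                      
                                                      
                                                      
                                                      


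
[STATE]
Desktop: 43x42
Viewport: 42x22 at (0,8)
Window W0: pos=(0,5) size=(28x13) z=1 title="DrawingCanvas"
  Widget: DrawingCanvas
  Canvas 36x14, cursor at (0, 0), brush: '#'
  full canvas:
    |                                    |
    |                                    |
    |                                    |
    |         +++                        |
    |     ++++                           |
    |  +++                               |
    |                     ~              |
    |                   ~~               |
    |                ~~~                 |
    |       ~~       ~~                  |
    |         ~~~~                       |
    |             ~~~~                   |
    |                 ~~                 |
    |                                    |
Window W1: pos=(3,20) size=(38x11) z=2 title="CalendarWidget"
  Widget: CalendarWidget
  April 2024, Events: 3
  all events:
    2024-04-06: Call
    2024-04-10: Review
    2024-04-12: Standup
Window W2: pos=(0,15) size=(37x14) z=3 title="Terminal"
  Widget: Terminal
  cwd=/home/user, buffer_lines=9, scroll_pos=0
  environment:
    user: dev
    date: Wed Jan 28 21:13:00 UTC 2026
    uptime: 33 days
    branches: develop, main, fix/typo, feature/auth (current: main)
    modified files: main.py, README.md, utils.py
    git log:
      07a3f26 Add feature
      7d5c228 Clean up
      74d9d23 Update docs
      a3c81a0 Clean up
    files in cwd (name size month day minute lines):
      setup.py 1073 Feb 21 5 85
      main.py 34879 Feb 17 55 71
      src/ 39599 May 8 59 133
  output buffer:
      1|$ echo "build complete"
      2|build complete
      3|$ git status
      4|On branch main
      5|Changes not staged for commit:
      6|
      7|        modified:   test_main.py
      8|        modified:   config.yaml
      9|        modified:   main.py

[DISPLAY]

┃+                         ┃              
┃                          ┃              
┃                          ┃              
┃         +++              ┃              
┃     ++++                 ┃              
┃  +++                     ┃              
┃                     ~    ┃              
┏━━━━━━━━━━━━━━━━━━━━━━━━━━━━━━━━━━━┓     
┃ Terminal                          ┃     
┠───────────────────────────────────┨     
┃$ echo "build complete"            ┃     
┃build complete                     ┃     
┃$ git status                       ┃━━━┓ 
┃On branch main                     ┃   ┃ 
┃Changes not staged for commit:     ┃───┨ 
┃                                   ┃   ┃ 
┃        modified:   test_main.py   ┃   ┃ 
┃        modified:   config.yaml    ┃   ┃ 
┃        modified:   main.py        ┃   ┃ 
┃$ █                                ┃   ┃ 
┗━━━━━━━━━━━━━━━━━━━━━━━━━━━━━━━━━━━┛   ┃ 
   ┃29 30                               ┃ 


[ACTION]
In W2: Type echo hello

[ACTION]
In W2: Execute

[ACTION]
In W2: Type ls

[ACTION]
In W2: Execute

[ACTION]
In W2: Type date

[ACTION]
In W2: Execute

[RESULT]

┃+                         ┃              
┃                          ┃              
┃                          ┃              
┃         +++              ┃              
┃     ++++                 ┃              
┃  +++                     ┃              
┃                     ~    ┃              
┏━━━━━━━━━━━━━━━━━━━━━━━━━━━━━━━━━━━┓     
┃ Terminal                          ┃     
┠───────────────────────────────────┨     
┃        modified:   test_main.py   ┃     
┃        modified:   config.yaml    ┃     
┃        modified:   main.py        ┃━━━┓ 
┃$ echo hello                       ┃   ┃ 
┃hello                              ┃───┨ 
┃$ ls                               ┃   ┃ 
┃setup.py  main.py  src/            ┃   ┃ 
┃$ date                             ┃   ┃ 
┃Wed Jan 28 21:13:00 UTC 2026       ┃   ┃ 
┃$ █                                ┃   ┃ 
┗━━━━━━━━━━━━━━━━━━━━━━━━━━━━━━━━━━━┛   ┃ 
   ┃29 30                               ┃ 


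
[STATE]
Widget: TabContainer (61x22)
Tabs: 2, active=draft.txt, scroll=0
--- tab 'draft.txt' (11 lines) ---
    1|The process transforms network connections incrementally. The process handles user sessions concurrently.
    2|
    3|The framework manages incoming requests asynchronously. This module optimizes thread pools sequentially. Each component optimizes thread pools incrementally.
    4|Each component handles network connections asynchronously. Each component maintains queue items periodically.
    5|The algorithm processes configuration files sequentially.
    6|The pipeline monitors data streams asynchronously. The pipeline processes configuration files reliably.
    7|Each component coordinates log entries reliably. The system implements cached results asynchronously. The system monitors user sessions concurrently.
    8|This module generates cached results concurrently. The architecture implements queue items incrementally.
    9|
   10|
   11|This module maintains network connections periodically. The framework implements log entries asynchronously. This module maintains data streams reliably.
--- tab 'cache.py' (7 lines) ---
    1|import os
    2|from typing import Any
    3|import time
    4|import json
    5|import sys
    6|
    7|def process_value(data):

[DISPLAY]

[draft.txt]│ cache.py                                        
─────────────────────────────────────────────────────────────
The process transforms network connections incrementally. The
                                                             
The framework manages incoming requests asynchronously. This 
Each component handles network connections asynchronously. Ea
The algorithm processes configuration files sequentially.    
The pipeline monitors data streams asynchronously. The pipeli
Each component coordinates log entries reliably. The system i
This module generates cached results concurrently. The archit
                                                             
                                                             
This module maintains network connections periodically. The f
                                                             
                                                             
                                                             
                                                             
                                                             
                                                             
                                                             
                                                             
                                                             


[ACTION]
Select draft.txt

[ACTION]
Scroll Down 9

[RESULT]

[draft.txt]│ cache.py                                        
─────────────────────────────────────────────────────────────
                                                             
This module maintains network connections periodically. The f
                                                             
                                                             
                                                             
                                                             
                                                             
                                                             
                                                             
                                                             
                                                             
                                                             
                                                             
                                                             
                                                             
                                                             
                                                             
                                                             
                                                             
                                                             


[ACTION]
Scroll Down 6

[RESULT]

[draft.txt]│ cache.py                                        
─────────────────────────────────────────────────────────────
This module maintains network connections periodically. The f
                                                             
                                                             
                                                             
                                                             
                                                             
                                                             
                                                             
                                                             
                                                             
                                                             
                                                             
                                                             
                                                             
                                                             
                                                             
                                                             
                                                             
                                                             
                                                             


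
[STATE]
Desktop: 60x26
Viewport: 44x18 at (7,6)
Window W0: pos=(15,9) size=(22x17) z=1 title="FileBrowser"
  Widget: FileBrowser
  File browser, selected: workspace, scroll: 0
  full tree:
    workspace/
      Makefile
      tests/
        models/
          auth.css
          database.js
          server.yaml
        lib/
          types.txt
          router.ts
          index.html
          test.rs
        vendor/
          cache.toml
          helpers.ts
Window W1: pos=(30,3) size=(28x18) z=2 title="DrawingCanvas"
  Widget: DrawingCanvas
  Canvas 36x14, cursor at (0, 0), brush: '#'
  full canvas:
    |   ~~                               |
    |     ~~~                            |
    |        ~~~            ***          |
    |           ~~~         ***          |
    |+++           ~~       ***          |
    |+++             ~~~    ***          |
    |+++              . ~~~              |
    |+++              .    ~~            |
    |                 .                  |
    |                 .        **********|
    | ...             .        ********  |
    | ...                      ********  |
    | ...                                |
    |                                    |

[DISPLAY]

                       ┃+  ~~               
                       ┃     ~~~            
                       ┃        ~~~         
        ┏━━━━━━━━━━━━━━┃           ~~~      
        ┃ FileBrowser  ┃+++           ~~    
        ┠──────────────┃+++             ~~~ 
        ┃> [-] workspac┃+++              . ~
        ┃    Makefile  ┃+++              .  
        ┃    [+] tests/┃                 .  
        ┃              ┃                 .  
        ┃              ┃ ...             .  
        ┃              ┃ ...                
        ┃              ┃ ...                
        ┃              ┃                    
        ┃              ┗━━━━━━━━━━━━━━━━━━━━
        ┃                    ┃              
        ┃                    ┃              
        ┃                    ┃              


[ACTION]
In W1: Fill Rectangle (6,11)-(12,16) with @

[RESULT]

                       ┃+  ~~               
                       ┃     ~~~            
                       ┃        ~~~         
        ┏━━━━━━━━━━━━━━┃           ~~~      
        ┃ FileBrowser  ┃+++           ~~    
        ┠──────────────┃+++             ~~~ 
        ┃> [-] workspac┃+++        @@@@@@. ~
        ┃    Makefile  ┃+++        @@@@@@.  
        ┃    [+] tests/┃           @@@@@@.  
        ┃              ┃           @@@@@@.  
        ┃              ┃ ...       @@@@@@.  
        ┃              ┃ ...       @@@@@@   
        ┃              ┃ ...       @@@@@@   
        ┃              ┃                    
        ┃              ┗━━━━━━━━━━━━━━━━━━━━
        ┃                    ┃              
        ┃                    ┃              
        ┃                    ┃              


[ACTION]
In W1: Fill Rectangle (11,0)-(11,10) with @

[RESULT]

                       ┃+  ~~               
                       ┃     ~~~            
                       ┃        ~~~         
        ┏━━━━━━━━━━━━━━┃           ~~~      
        ┃ FileBrowser  ┃+++           ~~    
        ┠──────────────┃+++             ~~~ 
        ┃> [-] workspac┃+++        @@@@@@. ~
        ┃    Makefile  ┃+++        @@@@@@.  
        ┃    [+] tests/┃           @@@@@@.  
        ┃              ┃           @@@@@@.  
        ┃              ┃ ...       @@@@@@.  
        ┃              ┃@@@@@@@@@@@@@@@@@   
        ┃              ┃ ...       @@@@@@   
        ┃              ┃                    
        ┃              ┗━━━━━━━━━━━━━━━━━━━━
        ┃                    ┃              
        ┃                    ┃              
        ┃                    ┃              


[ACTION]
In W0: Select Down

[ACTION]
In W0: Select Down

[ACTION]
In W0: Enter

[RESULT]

                       ┃+  ~~               
                       ┃     ~~~            
                       ┃        ~~~         
        ┏━━━━━━━━━━━━━━┃           ~~~      
        ┃ FileBrowser  ┃+++           ~~    
        ┠──────────────┃+++             ~~~ 
        ┃  [-] workspac┃+++        @@@@@@. ~
        ┃    Makefile  ┃+++        @@@@@@.  
        ┃  > [-] tests/┃           @@@@@@.  
        ┃      [+] mode┃           @@@@@@.  
        ┃      [+] lib/┃ ...       @@@@@@.  
        ┃      [+] vend┃@@@@@@@@@@@@@@@@@   
        ┃              ┃ ...       @@@@@@   
        ┃              ┃                    
        ┃              ┗━━━━━━━━━━━━━━━━━━━━
        ┃                    ┃              
        ┃                    ┃              
        ┃                    ┃              


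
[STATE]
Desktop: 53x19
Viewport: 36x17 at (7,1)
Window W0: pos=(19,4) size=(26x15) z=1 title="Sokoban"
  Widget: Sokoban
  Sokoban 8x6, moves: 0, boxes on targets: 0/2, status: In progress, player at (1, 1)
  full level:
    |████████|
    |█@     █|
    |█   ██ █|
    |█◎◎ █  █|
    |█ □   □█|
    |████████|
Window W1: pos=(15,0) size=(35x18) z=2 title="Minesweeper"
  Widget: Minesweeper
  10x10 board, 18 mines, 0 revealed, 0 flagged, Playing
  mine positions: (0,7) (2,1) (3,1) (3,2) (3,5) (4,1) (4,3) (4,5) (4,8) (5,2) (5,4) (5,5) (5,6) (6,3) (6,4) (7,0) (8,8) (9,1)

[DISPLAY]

        ┃ Minesweeper               
        ┠───────────────────────────
        ┃■■■■■■■■■■                 
        ┃■■■■■■■■■■                 
        ┃■■■■■■■■■■                 
        ┃■■■■■■■■■■                 
        ┃■■■■■■■■■■                 
        ┃■■■■■■■■■■                 
        ┃■■■■■■■■■■                 
        ┃■■■■■■■■■■                 
        ┃■■■■■■■■■■                 
        ┃■■■■■■■■■■                 
        ┃                           
        ┃                           
        ┃                           
        ┃                           
        ┗━━━━━━━━━━━━━━━━━━━━━━━━━━━


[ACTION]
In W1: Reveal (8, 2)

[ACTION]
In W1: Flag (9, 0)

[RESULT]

        ┃ Minesweeper               
        ┠───────────────────────────
        ┃■■■■■■■■■■                 
        ┃■■■■■■■■■■                 
        ┃■■■■■■■■■■                 
        ┃■■■■■■■■■■                 
        ┃■■■■■■■■■■                 
        ┃■■■■■■■■■■                 
        ┃■■■■■■■■■■                 
        ┃■■■■■■■■■■                 
        ┃■■1■■■■■■■                 
        ┃⚑■■■■■■■■■                 
        ┃                           
        ┃                           
        ┃                           
        ┃                           
        ┗━━━━━━━━━━━━━━━━━━━━━━━━━━━


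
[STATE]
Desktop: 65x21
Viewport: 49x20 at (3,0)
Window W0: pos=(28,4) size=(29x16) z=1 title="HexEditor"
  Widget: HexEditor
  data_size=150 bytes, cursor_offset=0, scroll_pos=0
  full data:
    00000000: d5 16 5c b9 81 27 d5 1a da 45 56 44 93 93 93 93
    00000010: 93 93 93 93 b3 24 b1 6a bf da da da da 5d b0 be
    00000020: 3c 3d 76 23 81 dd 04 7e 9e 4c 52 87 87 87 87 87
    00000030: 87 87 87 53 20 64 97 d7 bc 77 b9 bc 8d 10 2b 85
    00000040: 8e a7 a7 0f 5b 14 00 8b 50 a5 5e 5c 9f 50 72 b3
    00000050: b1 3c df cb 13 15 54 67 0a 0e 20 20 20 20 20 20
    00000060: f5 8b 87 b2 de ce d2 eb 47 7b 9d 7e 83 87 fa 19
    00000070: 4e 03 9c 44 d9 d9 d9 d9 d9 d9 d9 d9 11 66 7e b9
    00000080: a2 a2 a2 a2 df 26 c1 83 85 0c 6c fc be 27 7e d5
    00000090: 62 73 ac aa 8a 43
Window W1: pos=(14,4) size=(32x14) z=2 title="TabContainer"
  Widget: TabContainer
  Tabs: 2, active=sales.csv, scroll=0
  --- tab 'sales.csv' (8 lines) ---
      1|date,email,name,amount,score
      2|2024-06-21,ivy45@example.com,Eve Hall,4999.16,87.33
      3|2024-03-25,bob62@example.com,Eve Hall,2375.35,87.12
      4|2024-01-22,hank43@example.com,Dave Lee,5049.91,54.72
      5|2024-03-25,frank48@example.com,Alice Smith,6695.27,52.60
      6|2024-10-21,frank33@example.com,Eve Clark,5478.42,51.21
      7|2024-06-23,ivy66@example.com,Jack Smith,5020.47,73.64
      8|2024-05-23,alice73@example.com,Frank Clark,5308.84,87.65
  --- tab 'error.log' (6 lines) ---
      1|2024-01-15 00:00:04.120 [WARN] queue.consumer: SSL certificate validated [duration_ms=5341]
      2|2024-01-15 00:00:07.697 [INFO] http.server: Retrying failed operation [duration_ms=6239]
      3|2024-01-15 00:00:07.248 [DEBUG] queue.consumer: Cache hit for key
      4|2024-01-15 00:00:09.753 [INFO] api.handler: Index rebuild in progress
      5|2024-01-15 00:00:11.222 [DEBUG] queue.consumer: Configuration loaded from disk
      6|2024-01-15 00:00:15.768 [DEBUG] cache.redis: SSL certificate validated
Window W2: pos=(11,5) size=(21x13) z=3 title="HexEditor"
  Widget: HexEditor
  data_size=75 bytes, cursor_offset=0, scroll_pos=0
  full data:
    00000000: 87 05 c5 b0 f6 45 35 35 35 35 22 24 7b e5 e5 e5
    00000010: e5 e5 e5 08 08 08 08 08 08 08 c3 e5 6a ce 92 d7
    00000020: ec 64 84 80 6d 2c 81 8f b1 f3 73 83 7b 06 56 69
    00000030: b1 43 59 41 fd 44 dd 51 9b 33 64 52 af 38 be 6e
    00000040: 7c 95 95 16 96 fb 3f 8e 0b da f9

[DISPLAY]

                                                 
                                                 
                                                 
                                                 
           ┏━━━━━━━━━━━━━━━━━━━━━━━━━━━━━━┓━━━━━━
        ┏━━━━━━━━━━━━━━━━━━━┓             ┃      
        ┃ HexEditor         ┃─────────────┨──────
        ┠───────────────────┨r.log        ┃c b9 8
        ┃00000000  87 05 c5 ┃─────────────┃3 93 b
        ┃00000010  e5 e5 e5 ┃mount,score  ┃6 23 8
        ┃00000020  ec 64 84 ┃example.com,E┃7 53 2
        ┃00000030  b1 43 59 ┃example.com,E┃7 0f 5
        ┃00000040  7c 95 95 ┃@example.com,┃f cb 1
        ┃                   ┃8@example.com┃7 b2 d
        ┃                   ┃3@example.com┃c 44 d
        ┃                   ┃example.com,J┃2 a2 d
        ┃                   ┃3@example.com┃c aa 8
        ┗━━━━━━━━━━━━━━━━━━━┛━━━━━━━━━━━━━┛      
                         ┃                       
                         ┗━━━━━━━━━━━━━━━━━━━━━━━


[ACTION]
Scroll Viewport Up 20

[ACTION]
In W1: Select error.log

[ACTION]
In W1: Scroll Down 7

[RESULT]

                                                 
                                                 
                                                 
                                                 
           ┏━━━━━━━━━━━━━━━━━━━━━━━━━━━━━━┓━━━━━━
        ┏━━━━━━━━━━━━━━━━━━━┓             ┃      
        ┃ HexEditor         ┃─────────────┨──────
        ┠───────────────────┨r.log]       ┃c b9 8
        ┃00000000  87 05 c5 ┃─────────────┃3 93 b
        ┃00000010  e5 e5 e5 ┃15.768 [DEBUG┃6 23 8
        ┃00000020  ec 64 84 ┃             ┃7 53 2
        ┃00000030  b1 43 59 ┃             ┃7 0f 5
        ┃00000040  7c 95 95 ┃             ┃f cb 1
        ┃                   ┃             ┃7 b2 d
        ┃                   ┃             ┃c 44 d
        ┃                   ┃             ┃2 a2 d
        ┃                   ┃             ┃c aa 8
        ┗━━━━━━━━━━━━━━━━━━━┛━━━━━━━━━━━━━┛      
                         ┃                       
                         ┗━━━━━━━━━━━━━━━━━━━━━━━


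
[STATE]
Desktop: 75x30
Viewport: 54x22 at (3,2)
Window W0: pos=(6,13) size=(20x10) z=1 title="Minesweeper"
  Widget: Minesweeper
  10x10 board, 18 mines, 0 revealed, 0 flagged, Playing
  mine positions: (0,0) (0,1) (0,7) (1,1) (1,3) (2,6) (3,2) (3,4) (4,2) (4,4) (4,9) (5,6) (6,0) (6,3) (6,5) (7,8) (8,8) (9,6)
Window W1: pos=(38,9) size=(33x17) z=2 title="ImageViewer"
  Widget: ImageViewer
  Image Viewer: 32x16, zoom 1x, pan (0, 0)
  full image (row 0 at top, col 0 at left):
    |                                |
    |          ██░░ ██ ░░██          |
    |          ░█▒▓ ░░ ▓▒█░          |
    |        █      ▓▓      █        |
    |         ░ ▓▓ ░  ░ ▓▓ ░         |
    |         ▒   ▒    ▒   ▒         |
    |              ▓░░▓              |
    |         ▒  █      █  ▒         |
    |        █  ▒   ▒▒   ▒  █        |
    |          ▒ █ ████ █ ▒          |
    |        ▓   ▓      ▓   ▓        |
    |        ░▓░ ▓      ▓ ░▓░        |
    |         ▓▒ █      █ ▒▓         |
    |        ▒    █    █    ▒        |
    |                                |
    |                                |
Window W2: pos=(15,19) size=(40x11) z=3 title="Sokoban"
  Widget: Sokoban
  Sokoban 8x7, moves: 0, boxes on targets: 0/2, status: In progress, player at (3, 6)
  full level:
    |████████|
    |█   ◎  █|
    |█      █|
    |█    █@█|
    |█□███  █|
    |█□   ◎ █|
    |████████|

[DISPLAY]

                                                      
                                                      
                                                      
                                                      
                                                      
                                                      
                                                      
                                   ┏━━━━━━━━━━━━━━━━━━
                                   ┃ ImageViewer      
                                   ┠──────────────────
                                   ┃                  
   ┏━━━━━━━━━━━━━━━━━━┓            ┃          ██░░ ██ 
   ┃ Minesweeper      ┃            ┃          ░█▒▓ ░░ 
   ┠──────────────────┨            ┃        █      ▓▓ 
   ┃■■■■■■■■■■        ┃            ┃         ░ ▓▓ ░  ░
   ┃■■■■■■■■■■        ┃            ┃         ▒   ▒    
   ┃■■■■■■■■■■        ┃            ┃              ▓░░▓
   ┃■■■■■■■■┏━━━━━━━━━━━━━━━━━━━━━━━━━━━━━━━━━━━━━━┓  
   ┃■■■■■■■■┃ Sokoban                              ┃▒ 
   ┃■■■■■■■■┠──────────────────────────────────────┨██
   ┗━━━━━━━━┃████████                              ┃  
            ┃█   ◎  █                              ┃  


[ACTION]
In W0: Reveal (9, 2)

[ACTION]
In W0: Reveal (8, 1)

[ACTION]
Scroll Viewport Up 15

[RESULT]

                                                      
                                                      
                                                      
                                                      
                                                      
                                                      
                                                      
                                                      
                                                      
                                   ┏━━━━━━━━━━━━━━━━━━
                                   ┃ ImageViewer      
                                   ┠──────────────────
                                   ┃                  
   ┏━━━━━━━━━━━━━━━━━━┓            ┃          ██░░ ██ 
   ┃ Minesweeper      ┃            ┃          ░█▒▓ ░░ 
   ┠──────────────────┨            ┃        █      ▓▓ 
   ┃■■■■■■■■■■        ┃            ┃         ░ ▓▓ ░  ░
   ┃■■■■■■■■■■        ┃            ┃         ▒   ▒    
   ┃■■■■■■■■■■        ┃            ┃              ▓░░▓
   ┃■■■■■■■■┏━━━━━━━━━━━━━━━━━━━━━━━━━━━━━━━━━━━━━━┓  
   ┃■■■■■■■■┃ Sokoban                              ┃▒ 
   ┃■■■■■■■■┠──────────────────────────────────────┨██


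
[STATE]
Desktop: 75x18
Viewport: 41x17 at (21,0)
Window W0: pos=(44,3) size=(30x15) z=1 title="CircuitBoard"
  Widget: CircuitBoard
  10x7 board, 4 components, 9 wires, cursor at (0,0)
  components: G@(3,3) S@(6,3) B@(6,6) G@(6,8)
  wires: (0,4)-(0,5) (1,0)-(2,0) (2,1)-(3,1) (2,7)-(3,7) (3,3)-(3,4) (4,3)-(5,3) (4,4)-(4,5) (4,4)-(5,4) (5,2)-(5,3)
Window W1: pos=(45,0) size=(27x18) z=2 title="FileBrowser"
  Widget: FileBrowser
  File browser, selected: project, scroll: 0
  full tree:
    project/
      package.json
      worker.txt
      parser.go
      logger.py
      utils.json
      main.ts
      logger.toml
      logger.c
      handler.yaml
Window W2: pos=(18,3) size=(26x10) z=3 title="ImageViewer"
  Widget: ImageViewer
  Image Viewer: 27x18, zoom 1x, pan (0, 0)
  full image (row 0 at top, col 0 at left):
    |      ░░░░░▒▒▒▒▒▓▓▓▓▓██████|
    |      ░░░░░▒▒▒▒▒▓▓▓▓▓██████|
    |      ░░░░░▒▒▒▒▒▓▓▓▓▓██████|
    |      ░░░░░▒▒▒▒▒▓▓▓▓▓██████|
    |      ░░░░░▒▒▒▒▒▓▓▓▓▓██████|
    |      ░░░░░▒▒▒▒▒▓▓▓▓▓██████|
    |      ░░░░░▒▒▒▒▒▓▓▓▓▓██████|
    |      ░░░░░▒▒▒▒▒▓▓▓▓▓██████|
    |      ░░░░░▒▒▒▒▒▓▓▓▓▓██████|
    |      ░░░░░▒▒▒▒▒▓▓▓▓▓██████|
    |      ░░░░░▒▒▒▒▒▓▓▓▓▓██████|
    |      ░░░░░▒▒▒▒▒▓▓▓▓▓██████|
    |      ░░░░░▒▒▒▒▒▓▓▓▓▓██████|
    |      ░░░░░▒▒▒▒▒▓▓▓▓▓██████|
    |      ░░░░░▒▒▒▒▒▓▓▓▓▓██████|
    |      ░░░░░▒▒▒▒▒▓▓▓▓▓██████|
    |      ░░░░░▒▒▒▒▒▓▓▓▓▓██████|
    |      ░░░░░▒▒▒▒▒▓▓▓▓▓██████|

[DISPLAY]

                        ┏━━━━━━━━━━━━━━━━
                        ┃ FileBrowser    
                        ┠────────────────
━━━━━━━━━━━━━━━━━━━━━━┓┏┃> [-] project/  
mageViewer            ┃┃┃    package.json
──────────────────────┨┠┃    worker.txt  
    ░░░░░▒▒▒▒▒▓▓▓▓▓███┃┃┃    parser.go   
    ░░░░░▒▒▒▒▒▓▓▓▓▓███┃┃┃    logger.py   
    ░░░░░▒▒▒▒▒▓▓▓▓▓███┃┃┃    utils.json  
    ░░░░░▒▒▒▒▒▓▓▓▓▓███┃┃┃    main.ts     
    ░░░░░▒▒▒▒▒▓▓▓▓▓███┃┃┃    logger.toml 
    ░░░░░▒▒▒▒▒▓▓▓▓▓███┃┃┃    logger.c    
━━━━━━━━━━━━━━━━━━━━━━┛┃┃    handler.yaml
                       ┃┃                
                       ┃┃                
                       ┃┃                
                       ┃┃                


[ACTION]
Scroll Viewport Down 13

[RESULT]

                        ┃ FileBrowser    
                        ┠────────────────
━━━━━━━━━━━━━━━━━━━━━━┓┏┃> [-] project/  
mageViewer            ┃┃┃    package.json
──────────────────────┨┠┃    worker.txt  
    ░░░░░▒▒▒▒▒▓▓▓▓▓███┃┃┃    parser.go   
    ░░░░░▒▒▒▒▒▓▓▓▓▓███┃┃┃    logger.py   
    ░░░░░▒▒▒▒▒▓▓▓▓▓███┃┃┃    utils.json  
    ░░░░░▒▒▒▒▒▓▓▓▓▓███┃┃┃    main.ts     
    ░░░░░▒▒▒▒▒▓▓▓▓▓███┃┃┃    logger.toml 
    ░░░░░▒▒▒▒▒▓▓▓▓▓███┃┃┃    logger.c    
━━━━━━━━━━━━━━━━━━━━━━┛┃┃    handler.yaml
                       ┃┃                
                       ┃┃                
                       ┃┃                
                       ┃┃                
                       ┗┗━━━━━━━━━━━━━━━━


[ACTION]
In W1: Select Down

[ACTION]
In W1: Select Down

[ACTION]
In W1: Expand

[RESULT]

                        ┃ FileBrowser    
                        ┠────────────────
━━━━━━━━━━━━━━━━━━━━━━┓┏┃  [-] project/  
mageViewer            ┃┃┃    package.json
──────────────────────┨┠┃  > worker.txt  
    ░░░░░▒▒▒▒▒▓▓▓▓▓███┃┃┃    parser.go   
    ░░░░░▒▒▒▒▒▓▓▓▓▓███┃┃┃    logger.py   
    ░░░░░▒▒▒▒▒▓▓▓▓▓███┃┃┃    utils.json  
    ░░░░░▒▒▒▒▒▓▓▓▓▓███┃┃┃    main.ts     
    ░░░░░▒▒▒▒▒▓▓▓▓▓███┃┃┃    logger.toml 
    ░░░░░▒▒▒▒▒▓▓▓▓▓███┃┃┃    logger.c    
━━━━━━━━━━━━━━━━━━━━━━┛┃┃    handler.yaml
                       ┃┃                
                       ┃┃                
                       ┃┃                
                       ┃┃                
                       ┗┗━━━━━━━━━━━━━━━━
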